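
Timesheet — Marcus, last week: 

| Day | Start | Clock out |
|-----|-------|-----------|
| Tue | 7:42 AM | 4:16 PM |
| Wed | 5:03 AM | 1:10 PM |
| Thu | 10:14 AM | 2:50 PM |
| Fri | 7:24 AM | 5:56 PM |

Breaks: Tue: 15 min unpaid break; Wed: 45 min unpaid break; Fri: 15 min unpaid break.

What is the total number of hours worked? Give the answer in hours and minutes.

30 h 34 min

Tue: 7:42 AM–4:16 PM = 8 h 34 min; less 15 min break → 8 h 19 min
Wed: 5:03 AM–1:10 PM = 8 h 7 min; less 45 min break → 7 h 22 min
Thu: 10:14 AM–2:50 PM = 4 h 36 min
Fri: 7:24 AM–5:56 PM = 10 h 32 min; less 15 min break → 10 h 17 min
Total: 8 h 19 min + 7 h 22 min + 4 h 36 min + 10 h 17 min = 30 h 34 min.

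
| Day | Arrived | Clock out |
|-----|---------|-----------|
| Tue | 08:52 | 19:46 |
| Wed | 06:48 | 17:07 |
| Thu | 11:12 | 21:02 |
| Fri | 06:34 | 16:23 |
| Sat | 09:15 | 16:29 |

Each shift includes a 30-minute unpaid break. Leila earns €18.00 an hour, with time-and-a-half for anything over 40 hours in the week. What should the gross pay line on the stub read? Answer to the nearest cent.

Tue: 08:52–19:46 = 10 h 54 min; less 30 min break → 10 h 24 min
Wed: 06:48–17:07 = 10 h 19 min; less 30 min break → 9 h 49 min
Thu: 11:12–21:02 = 9 h 50 min; less 30 min break → 9 h 20 min
Fri: 06:34–16:23 = 9 h 49 min; less 30 min break → 9 h 19 min
Sat: 09:15–16:29 = 7 h 14 min; less 30 min break → 6 h 44 min
Total worked: 45 h 36 min = 2736 min.
Regular 40 h 0 min = 2400 min at €18.00/h; overtime 5 h 36 min = 336 min at €27.00/h.
Pay = (2400 × €18.00 + 336 × €27.00) ÷ 60 = €871.20.

€871.20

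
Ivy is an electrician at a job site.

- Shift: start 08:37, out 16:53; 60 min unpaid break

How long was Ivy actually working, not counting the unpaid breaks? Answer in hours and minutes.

7 h 16 min

Shift: 08:37–16:53 = 8 h 16 min; less 60 min break → 7 h 16 min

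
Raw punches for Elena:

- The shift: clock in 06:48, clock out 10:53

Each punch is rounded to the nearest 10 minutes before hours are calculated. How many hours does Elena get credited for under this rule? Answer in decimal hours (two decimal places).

4.00 hours

The shift: in 06:48→06:50, out 10:53→10:50; 4 h 0 min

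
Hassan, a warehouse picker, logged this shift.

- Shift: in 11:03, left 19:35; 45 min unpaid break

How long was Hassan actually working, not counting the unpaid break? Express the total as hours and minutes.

Shift: 11:03–19:35 = 8 h 32 min; less 45 min break → 7 h 47 min

7 h 47 min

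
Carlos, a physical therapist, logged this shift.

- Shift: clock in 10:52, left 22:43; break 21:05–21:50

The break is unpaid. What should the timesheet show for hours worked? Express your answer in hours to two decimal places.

Shift: 10:52–22:43 = 11 h 51 min; less 45 min break → 11 h 6 min

11.10 hours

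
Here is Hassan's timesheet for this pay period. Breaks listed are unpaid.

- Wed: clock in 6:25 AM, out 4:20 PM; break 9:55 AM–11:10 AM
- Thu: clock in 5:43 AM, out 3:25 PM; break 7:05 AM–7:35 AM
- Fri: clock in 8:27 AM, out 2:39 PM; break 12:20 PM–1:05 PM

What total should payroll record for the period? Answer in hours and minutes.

23 h 19 min

Wed: 6:25 AM–4:20 PM = 9 h 55 min; less 75 min break → 8 h 40 min
Thu: 5:43 AM–3:25 PM = 9 h 42 min; less 30 min break → 9 h 12 min
Fri: 8:27 AM–2:39 PM = 6 h 12 min; less 45 min break → 5 h 27 min
Total: 8 h 40 min + 9 h 12 min + 5 h 27 min = 23 h 19 min.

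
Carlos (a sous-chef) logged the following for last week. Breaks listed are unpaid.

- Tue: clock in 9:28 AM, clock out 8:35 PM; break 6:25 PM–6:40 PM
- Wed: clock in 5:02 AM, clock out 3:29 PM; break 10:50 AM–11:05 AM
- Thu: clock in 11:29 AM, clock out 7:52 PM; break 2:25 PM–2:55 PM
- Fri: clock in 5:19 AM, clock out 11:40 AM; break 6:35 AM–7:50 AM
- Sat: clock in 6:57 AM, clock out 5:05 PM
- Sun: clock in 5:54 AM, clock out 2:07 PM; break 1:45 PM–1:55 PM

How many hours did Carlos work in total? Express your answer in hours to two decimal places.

52.23 hours

Tue: 9:28 AM–8:35 PM = 11 h 7 min; less 15 min break → 10 h 52 min
Wed: 5:02 AM–3:29 PM = 10 h 27 min; less 15 min break → 10 h 12 min
Thu: 11:29 AM–7:52 PM = 8 h 23 min; less 30 min break → 7 h 53 min
Fri: 5:19 AM–11:40 AM = 6 h 21 min; less 75 min break → 5 h 6 min
Sat: 6:57 AM–5:05 PM = 10 h 8 min
Sun: 5:54 AM–2:07 PM = 8 h 13 min; less 10 min break → 8 h 3 min
Total: 10 h 52 min + 10 h 12 min + 7 h 53 min + 5 h 6 min + 10 h 8 min + 8 h 3 min = 52 h 14 min.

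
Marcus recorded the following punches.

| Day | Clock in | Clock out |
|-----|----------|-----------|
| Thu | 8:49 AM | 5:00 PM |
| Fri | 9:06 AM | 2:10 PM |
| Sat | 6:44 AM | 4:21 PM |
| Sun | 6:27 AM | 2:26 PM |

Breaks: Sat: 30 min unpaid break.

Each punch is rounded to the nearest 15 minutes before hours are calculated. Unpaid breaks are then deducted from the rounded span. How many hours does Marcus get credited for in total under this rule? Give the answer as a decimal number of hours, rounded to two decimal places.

Thu: in 8:49 AM→8:45 AM, out 5:00 PM→5:00 PM; 8 h 15 min
Fri: in 9:06 AM→9:00 AM, out 2:10 PM→2:15 PM; 5 h 15 min
Sat: in 6:44 AM→6:45 AM, out 4:21 PM→4:15 PM; 9 h 30 min − 30 min = 9 h 0 min
Sun: in 6:27 AM→6:30 AM, out 2:26 PM→2:30 PM; 8 h 0 min
Total credited: 30 h 30 min.

30.50 hours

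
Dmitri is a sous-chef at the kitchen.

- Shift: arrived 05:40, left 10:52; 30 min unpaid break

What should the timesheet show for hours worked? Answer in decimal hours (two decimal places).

Shift: 05:40–10:52 = 5 h 12 min; less 30 min break → 4 h 42 min

4.70 hours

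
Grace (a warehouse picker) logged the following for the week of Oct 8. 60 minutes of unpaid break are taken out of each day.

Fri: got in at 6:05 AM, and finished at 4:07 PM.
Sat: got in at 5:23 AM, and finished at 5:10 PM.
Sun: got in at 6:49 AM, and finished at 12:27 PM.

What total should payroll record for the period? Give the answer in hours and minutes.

24 h 27 min

Fri: 6:05 AM–4:07 PM = 10 h 2 min; less 60 min break → 9 h 2 min
Sat: 5:23 AM–5:10 PM = 11 h 47 min; less 60 min break → 10 h 47 min
Sun: 6:49 AM–12:27 PM = 5 h 38 min; less 60 min break → 4 h 38 min
Total: 9 h 2 min + 10 h 47 min + 4 h 38 min = 24 h 27 min.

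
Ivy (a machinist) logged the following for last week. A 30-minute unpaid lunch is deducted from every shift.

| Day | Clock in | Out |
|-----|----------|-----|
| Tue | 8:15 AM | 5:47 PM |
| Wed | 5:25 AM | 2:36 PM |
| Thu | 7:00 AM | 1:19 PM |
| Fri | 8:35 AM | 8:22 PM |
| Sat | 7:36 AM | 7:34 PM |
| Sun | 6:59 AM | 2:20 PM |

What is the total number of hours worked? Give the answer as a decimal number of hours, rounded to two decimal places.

53.13 hours

Tue: 8:15 AM–5:47 PM = 9 h 32 min; less 30 min break → 9 h 2 min
Wed: 5:25 AM–2:36 PM = 9 h 11 min; less 30 min break → 8 h 41 min
Thu: 7:00 AM–1:19 PM = 6 h 19 min; less 30 min break → 5 h 49 min
Fri: 8:35 AM–8:22 PM = 11 h 47 min; less 30 min break → 11 h 17 min
Sat: 7:36 AM–7:34 PM = 11 h 58 min; less 30 min break → 11 h 28 min
Sun: 6:59 AM–2:20 PM = 7 h 21 min; less 30 min break → 6 h 51 min
Total: 9 h 2 min + 8 h 41 min + 5 h 49 min + 11 h 17 min + 11 h 28 min + 6 h 51 min = 53 h 8 min.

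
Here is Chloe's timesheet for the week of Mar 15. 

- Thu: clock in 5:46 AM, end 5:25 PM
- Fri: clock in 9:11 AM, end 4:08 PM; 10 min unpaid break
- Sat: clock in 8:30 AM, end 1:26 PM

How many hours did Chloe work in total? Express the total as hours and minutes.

23 h 22 min

Thu: 5:46 AM–5:25 PM = 11 h 39 min
Fri: 9:11 AM–4:08 PM = 6 h 57 min; less 10 min break → 6 h 47 min
Sat: 8:30 AM–1:26 PM = 4 h 56 min
Total: 11 h 39 min + 6 h 47 min + 4 h 56 min = 23 h 22 min.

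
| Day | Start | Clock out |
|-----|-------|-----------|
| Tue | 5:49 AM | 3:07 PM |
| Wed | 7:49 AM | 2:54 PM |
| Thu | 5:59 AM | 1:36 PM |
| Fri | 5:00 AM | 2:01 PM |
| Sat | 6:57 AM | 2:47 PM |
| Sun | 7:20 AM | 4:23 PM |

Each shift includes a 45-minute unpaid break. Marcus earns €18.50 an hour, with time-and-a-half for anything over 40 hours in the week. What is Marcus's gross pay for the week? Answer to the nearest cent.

€889.85

Tue: 5:49 AM–3:07 PM = 9 h 18 min; less 45 min break → 8 h 33 min
Wed: 7:49 AM–2:54 PM = 7 h 5 min; less 45 min break → 6 h 20 min
Thu: 5:59 AM–1:36 PM = 7 h 37 min; less 45 min break → 6 h 52 min
Fri: 5:00 AM–2:01 PM = 9 h 1 min; less 45 min break → 8 h 16 min
Sat: 6:57 AM–2:47 PM = 7 h 50 min; less 45 min break → 7 h 5 min
Sun: 7:20 AM–4:23 PM = 9 h 3 min; less 45 min break → 8 h 18 min
Total worked: 45 h 24 min = 2724 min.
Regular 40 h 0 min = 2400 min at €18.50/h; overtime 5 h 24 min = 324 min at €27.75/h.
Pay = (2400 × €18.50 + 324 × €27.75) ÷ 60 = €889.85.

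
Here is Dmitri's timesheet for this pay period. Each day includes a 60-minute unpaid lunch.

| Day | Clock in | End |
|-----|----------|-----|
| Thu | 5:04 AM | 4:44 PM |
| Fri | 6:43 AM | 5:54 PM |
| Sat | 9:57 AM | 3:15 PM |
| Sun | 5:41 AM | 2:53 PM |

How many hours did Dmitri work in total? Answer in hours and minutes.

Thu: 5:04 AM–4:44 PM = 11 h 40 min; less 60 min break → 10 h 40 min
Fri: 6:43 AM–5:54 PM = 11 h 11 min; less 60 min break → 10 h 11 min
Sat: 9:57 AM–3:15 PM = 5 h 18 min; less 60 min break → 4 h 18 min
Sun: 5:41 AM–2:53 PM = 9 h 12 min; less 60 min break → 8 h 12 min
Total: 10 h 40 min + 10 h 11 min + 4 h 18 min + 8 h 12 min = 33 h 21 min.

33 h 21 min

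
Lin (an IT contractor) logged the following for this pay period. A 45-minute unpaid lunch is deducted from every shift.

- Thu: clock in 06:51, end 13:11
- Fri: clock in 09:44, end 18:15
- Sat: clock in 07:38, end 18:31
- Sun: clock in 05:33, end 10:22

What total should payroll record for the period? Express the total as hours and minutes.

27 h 33 min

Thu: 06:51–13:11 = 6 h 20 min; less 45 min break → 5 h 35 min
Fri: 09:44–18:15 = 8 h 31 min; less 45 min break → 7 h 46 min
Sat: 07:38–18:31 = 10 h 53 min; less 45 min break → 10 h 8 min
Sun: 05:33–10:22 = 4 h 49 min; less 45 min break → 4 h 4 min
Total: 5 h 35 min + 7 h 46 min + 10 h 8 min + 4 h 4 min = 27 h 33 min.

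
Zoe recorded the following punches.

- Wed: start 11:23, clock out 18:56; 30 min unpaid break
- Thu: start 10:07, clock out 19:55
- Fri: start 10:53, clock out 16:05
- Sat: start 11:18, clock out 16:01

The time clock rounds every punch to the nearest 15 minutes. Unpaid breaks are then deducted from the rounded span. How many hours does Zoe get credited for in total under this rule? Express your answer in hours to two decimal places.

Wed: in 11:23→11:30, out 18:56→19:00; 7 h 30 min − 30 min = 7 h 0 min
Thu: in 10:07→10:00, out 19:55→20:00; 10 h 0 min
Fri: in 10:53→11:00, out 16:05→16:00; 5 h 0 min
Sat: in 11:18→11:15, out 16:01→16:00; 4 h 45 min
Total credited: 26 h 45 min.

26.75 hours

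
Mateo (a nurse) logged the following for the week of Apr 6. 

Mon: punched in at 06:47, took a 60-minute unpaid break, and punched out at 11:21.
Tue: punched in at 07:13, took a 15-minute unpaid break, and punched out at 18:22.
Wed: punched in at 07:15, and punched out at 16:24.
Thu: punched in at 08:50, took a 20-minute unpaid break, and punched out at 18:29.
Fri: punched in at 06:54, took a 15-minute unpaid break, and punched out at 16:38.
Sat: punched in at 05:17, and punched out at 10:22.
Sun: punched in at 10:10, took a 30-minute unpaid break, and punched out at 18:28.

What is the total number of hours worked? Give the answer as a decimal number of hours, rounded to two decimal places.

55.30 hours

Mon: 06:47–11:21 = 4 h 34 min; less 60 min break → 3 h 34 min
Tue: 07:13–18:22 = 11 h 9 min; less 15 min break → 10 h 54 min
Wed: 07:15–16:24 = 9 h 9 min
Thu: 08:50–18:29 = 9 h 39 min; less 20 min break → 9 h 19 min
Fri: 06:54–16:38 = 9 h 44 min; less 15 min break → 9 h 29 min
Sat: 05:17–10:22 = 5 h 5 min
Sun: 10:10–18:28 = 8 h 18 min; less 30 min break → 7 h 48 min
Total: 3 h 34 min + 10 h 54 min + 9 h 9 min + 9 h 19 min + 9 h 29 min + 5 h 5 min + 7 h 48 min = 55 h 18 min.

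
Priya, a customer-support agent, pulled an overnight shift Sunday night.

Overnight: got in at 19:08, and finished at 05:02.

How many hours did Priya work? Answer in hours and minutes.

9 h 54 min

Overnight: 19:08 → midnight = 4 h 52 min; midnight → 05:02 = 5 h 2 min; span 9 h 54 min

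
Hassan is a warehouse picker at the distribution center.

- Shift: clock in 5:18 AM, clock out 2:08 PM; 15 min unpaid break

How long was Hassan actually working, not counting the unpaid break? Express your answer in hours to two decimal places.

Shift: 5:18 AM–2:08 PM = 8 h 50 min; less 15 min break → 8 h 35 min

8.58 hours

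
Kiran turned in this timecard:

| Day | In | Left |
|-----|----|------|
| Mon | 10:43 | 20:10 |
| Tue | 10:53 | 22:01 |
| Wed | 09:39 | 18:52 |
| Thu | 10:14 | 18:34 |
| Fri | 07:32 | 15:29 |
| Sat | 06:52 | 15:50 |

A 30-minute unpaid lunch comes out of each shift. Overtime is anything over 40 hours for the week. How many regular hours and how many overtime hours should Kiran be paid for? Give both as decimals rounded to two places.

Mon: 10:43–20:10 = 9 h 27 min; less 30 min break → 8 h 57 min
Tue: 10:53–22:01 = 11 h 8 min; less 30 min break → 10 h 38 min
Wed: 09:39–18:52 = 9 h 13 min; less 30 min break → 8 h 43 min
Thu: 10:14–18:34 = 8 h 20 min; less 30 min break → 7 h 50 min
Fri: 07:32–15:29 = 7 h 57 min; less 30 min break → 7 h 27 min
Sat: 06:52–15:50 = 8 h 58 min; less 30 min break → 8 h 28 min
Total worked: 52 h 3 min = 52.05 h.
Threshold 40 h → overtime 12 h 3 min, regular 40 h 0 min.

Regular 40.00 hours, overtime 12.05 hours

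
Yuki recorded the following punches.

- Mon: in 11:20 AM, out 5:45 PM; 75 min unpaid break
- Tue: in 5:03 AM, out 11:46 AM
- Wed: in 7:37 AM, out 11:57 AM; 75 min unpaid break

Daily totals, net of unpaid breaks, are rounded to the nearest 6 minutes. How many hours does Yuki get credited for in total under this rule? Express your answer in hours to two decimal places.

Mon: 11:20 AM–5:45 PM = 6 h 25 min − 75 min = 5 h 10 min → rounds to 5 h 12 min
Tue: 5:03 AM–11:46 AM = 6 h 43 min → rounds to 6 h 42 min
Wed: 7:37 AM–11:57 AM = 4 h 20 min − 75 min = 3 h 5 min → rounds to 3 h 6 min
Total credited: 15 h 0 min.

15.00 hours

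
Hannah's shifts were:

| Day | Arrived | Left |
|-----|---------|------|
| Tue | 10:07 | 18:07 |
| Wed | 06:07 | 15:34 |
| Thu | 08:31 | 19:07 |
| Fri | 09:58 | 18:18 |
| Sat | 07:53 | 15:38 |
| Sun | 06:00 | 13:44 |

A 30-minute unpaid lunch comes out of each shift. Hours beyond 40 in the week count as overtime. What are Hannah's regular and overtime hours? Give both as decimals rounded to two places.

Tue: 10:07–18:07 = 8 h 0 min; less 30 min break → 7 h 30 min
Wed: 06:07–15:34 = 9 h 27 min; less 30 min break → 8 h 57 min
Thu: 08:31–19:07 = 10 h 36 min; less 30 min break → 10 h 6 min
Fri: 09:58–18:18 = 8 h 20 min; less 30 min break → 7 h 50 min
Sat: 07:53–15:38 = 7 h 45 min; less 30 min break → 7 h 15 min
Sun: 06:00–13:44 = 7 h 44 min; less 30 min break → 7 h 14 min
Total worked: 48 h 52 min = 48.87 h.
Threshold 40 h → overtime 8 h 52 min, regular 40 h 0 min.

Regular 40.00 hours, overtime 8.87 hours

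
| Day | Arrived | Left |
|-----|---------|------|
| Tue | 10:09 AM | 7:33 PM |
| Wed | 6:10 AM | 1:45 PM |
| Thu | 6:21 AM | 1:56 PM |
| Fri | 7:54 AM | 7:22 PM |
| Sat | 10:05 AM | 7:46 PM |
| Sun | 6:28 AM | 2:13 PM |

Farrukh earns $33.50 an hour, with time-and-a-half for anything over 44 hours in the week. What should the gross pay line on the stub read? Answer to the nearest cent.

Tue: 10:09 AM–7:33 PM = 9 h 24 min
Wed: 6:10 AM–1:45 PM = 7 h 35 min
Thu: 6:21 AM–1:56 PM = 7 h 35 min
Fri: 7:54 AM–7:22 PM = 11 h 28 min
Sat: 10:05 AM–7:46 PM = 9 h 41 min
Sun: 6:28 AM–2:13 PM = 7 h 45 min
Total worked: 53 h 28 min = 3208 min.
Regular 44 h 0 min = 2640 min at $33.50/h; overtime 9 h 28 min = 568 min at $50.25/h.
Pay = (2640 × $33.50 + 568 × $50.25) ÷ 60 = $1949.70.

$1949.70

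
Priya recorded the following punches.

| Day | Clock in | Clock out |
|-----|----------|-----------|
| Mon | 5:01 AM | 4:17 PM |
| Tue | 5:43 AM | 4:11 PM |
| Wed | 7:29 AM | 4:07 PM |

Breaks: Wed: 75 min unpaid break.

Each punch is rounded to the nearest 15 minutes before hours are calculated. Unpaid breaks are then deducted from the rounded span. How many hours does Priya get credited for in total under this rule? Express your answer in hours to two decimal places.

Mon: in 5:01 AM→5:00 AM, out 4:17 PM→4:15 PM; 11 h 15 min
Tue: in 5:43 AM→5:45 AM, out 4:11 PM→4:15 PM; 10 h 30 min
Wed: in 7:29 AM→7:30 AM, out 4:07 PM→4:00 PM; 8 h 30 min − 75 min = 7 h 15 min
Total credited: 29 h 0 min.

29.00 hours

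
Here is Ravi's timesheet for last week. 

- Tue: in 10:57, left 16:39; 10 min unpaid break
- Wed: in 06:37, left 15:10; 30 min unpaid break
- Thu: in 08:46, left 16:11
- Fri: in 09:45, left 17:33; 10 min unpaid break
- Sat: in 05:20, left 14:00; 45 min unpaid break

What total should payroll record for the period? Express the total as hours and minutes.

Tue: 10:57–16:39 = 5 h 42 min; less 10 min break → 5 h 32 min
Wed: 06:37–15:10 = 8 h 33 min; less 30 min break → 8 h 3 min
Thu: 08:46–16:11 = 7 h 25 min
Fri: 09:45–17:33 = 7 h 48 min; less 10 min break → 7 h 38 min
Sat: 05:20–14:00 = 8 h 40 min; less 45 min break → 7 h 55 min
Total: 5 h 32 min + 8 h 3 min + 7 h 25 min + 7 h 38 min + 7 h 55 min = 36 h 33 min.

36 h 33 min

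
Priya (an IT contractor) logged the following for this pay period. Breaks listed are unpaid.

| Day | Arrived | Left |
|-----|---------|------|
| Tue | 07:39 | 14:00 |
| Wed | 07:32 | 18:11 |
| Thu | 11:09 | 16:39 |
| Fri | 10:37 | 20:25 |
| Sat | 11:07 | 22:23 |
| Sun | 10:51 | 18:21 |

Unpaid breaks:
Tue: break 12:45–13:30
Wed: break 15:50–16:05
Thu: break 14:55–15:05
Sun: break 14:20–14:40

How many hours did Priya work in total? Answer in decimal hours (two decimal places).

49.57 hours

Tue: 07:39–14:00 = 6 h 21 min; less 45 min break → 5 h 36 min
Wed: 07:32–18:11 = 10 h 39 min; less 15 min break → 10 h 24 min
Thu: 11:09–16:39 = 5 h 30 min; less 10 min break → 5 h 20 min
Fri: 10:37–20:25 = 9 h 48 min
Sat: 11:07–22:23 = 11 h 16 min
Sun: 10:51–18:21 = 7 h 30 min; less 20 min break → 7 h 10 min
Total: 5 h 36 min + 10 h 24 min + 5 h 20 min + 9 h 48 min + 11 h 16 min + 7 h 10 min = 49 h 34 min.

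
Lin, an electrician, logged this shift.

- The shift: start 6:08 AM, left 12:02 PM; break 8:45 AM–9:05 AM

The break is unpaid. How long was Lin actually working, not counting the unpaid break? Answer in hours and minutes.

5 h 34 min

The shift: 6:08 AM–12:02 PM = 5 h 54 min; less 20 min break → 5 h 34 min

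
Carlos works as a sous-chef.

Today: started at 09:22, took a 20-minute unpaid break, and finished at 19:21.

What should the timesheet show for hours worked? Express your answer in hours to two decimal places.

Today: 09:22–19:21 = 9 h 59 min; less 20 min break → 9 h 39 min

9.65 hours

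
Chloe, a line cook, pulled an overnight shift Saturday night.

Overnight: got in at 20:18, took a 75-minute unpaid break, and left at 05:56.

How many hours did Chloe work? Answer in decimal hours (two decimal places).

8.38 hours

Overnight: 20:18 → midnight = 3 h 42 min; midnight → 05:56 = 5 h 56 min; span 9 h 38 min; less 75 min break → 8 h 23 min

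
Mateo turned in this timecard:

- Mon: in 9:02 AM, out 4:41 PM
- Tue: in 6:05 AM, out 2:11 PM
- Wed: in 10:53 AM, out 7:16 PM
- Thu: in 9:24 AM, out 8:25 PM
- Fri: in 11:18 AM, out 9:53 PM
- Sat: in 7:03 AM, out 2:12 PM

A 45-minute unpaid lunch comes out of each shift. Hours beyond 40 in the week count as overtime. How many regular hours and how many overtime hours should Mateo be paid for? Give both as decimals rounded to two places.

Regular 40.00 hours, overtime 8.38 hours

Mon: 9:02 AM–4:41 PM = 7 h 39 min; less 45 min break → 6 h 54 min
Tue: 6:05 AM–2:11 PM = 8 h 6 min; less 45 min break → 7 h 21 min
Wed: 10:53 AM–7:16 PM = 8 h 23 min; less 45 min break → 7 h 38 min
Thu: 9:24 AM–8:25 PM = 11 h 1 min; less 45 min break → 10 h 16 min
Fri: 11:18 AM–9:53 PM = 10 h 35 min; less 45 min break → 9 h 50 min
Sat: 7:03 AM–2:12 PM = 7 h 9 min; less 45 min break → 6 h 24 min
Total worked: 48 h 23 min = 48.38 h.
Threshold 40 h → overtime 8 h 23 min, regular 40 h 0 min.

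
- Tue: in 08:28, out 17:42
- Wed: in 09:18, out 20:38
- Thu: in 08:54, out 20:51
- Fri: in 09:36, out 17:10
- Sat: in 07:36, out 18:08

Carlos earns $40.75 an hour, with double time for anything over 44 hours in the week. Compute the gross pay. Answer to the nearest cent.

$2332.26

Tue: 08:28–17:42 = 9 h 14 min
Wed: 09:18–20:38 = 11 h 20 min
Thu: 08:54–20:51 = 11 h 57 min
Fri: 09:36–17:10 = 7 h 34 min
Sat: 07:36–18:08 = 10 h 32 min
Total worked: 50 h 37 min = 3037 min.
Regular 44 h 0 min = 2640 min at $40.75/h; overtime 6 h 37 min = 397 min at $81.50/h.
Pay = (2640 × $40.75 + 397 × $81.50) ÷ 60 = $2332.26.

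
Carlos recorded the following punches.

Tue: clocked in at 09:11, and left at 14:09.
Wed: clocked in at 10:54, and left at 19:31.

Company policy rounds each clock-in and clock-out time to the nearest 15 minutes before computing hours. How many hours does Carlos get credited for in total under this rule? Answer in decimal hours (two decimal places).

13.50 hours

Tue: in 09:11→09:15, out 14:09→14:15; 5 h 0 min
Wed: in 10:54→11:00, out 19:31→19:30; 8 h 30 min
Total credited: 13 h 30 min.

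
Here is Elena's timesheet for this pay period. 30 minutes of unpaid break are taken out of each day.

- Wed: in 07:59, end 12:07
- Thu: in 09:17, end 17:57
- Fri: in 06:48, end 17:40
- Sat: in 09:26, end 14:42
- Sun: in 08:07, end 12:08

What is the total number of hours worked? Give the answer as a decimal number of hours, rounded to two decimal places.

30.45 hours

Wed: 07:59–12:07 = 4 h 8 min; less 30 min break → 3 h 38 min
Thu: 09:17–17:57 = 8 h 40 min; less 30 min break → 8 h 10 min
Fri: 06:48–17:40 = 10 h 52 min; less 30 min break → 10 h 22 min
Sat: 09:26–14:42 = 5 h 16 min; less 30 min break → 4 h 46 min
Sun: 08:07–12:08 = 4 h 1 min; less 30 min break → 3 h 31 min
Total: 3 h 38 min + 8 h 10 min + 10 h 22 min + 4 h 46 min + 3 h 31 min = 30 h 27 min.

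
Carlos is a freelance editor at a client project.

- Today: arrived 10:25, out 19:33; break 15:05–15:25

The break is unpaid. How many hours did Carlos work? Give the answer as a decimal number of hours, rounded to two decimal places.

Today: 10:25–19:33 = 9 h 8 min; less 20 min break → 8 h 48 min

8.80 hours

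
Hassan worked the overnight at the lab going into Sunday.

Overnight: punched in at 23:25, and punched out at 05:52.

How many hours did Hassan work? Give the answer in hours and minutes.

Overnight: 23:25 → midnight = 0 h 35 min; midnight → 05:52 = 5 h 52 min; span 6 h 27 min

6 h 27 min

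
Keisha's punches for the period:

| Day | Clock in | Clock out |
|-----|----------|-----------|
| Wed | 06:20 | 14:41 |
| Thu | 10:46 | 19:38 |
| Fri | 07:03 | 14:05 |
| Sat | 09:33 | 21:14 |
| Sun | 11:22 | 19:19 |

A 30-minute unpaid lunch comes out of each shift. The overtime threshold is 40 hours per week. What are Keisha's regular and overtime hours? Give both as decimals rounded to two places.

Regular 40.00 hours, overtime 1.38 hours

Wed: 06:20–14:41 = 8 h 21 min; less 30 min break → 7 h 51 min
Thu: 10:46–19:38 = 8 h 52 min; less 30 min break → 8 h 22 min
Fri: 07:03–14:05 = 7 h 2 min; less 30 min break → 6 h 32 min
Sat: 09:33–21:14 = 11 h 41 min; less 30 min break → 11 h 11 min
Sun: 11:22–19:19 = 7 h 57 min; less 30 min break → 7 h 27 min
Total worked: 41 h 23 min = 41.38 h.
Threshold 40 h → overtime 1 h 23 min, regular 40 h 0 min.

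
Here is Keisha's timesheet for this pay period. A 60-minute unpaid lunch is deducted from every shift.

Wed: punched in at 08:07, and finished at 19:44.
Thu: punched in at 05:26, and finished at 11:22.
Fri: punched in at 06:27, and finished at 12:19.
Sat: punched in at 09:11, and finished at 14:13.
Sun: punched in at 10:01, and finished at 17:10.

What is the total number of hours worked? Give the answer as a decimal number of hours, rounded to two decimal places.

Wed: 08:07–19:44 = 11 h 37 min; less 60 min break → 10 h 37 min
Thu: 05:26–11:22 = 5 h 56 min; less 60 min break → 4 h 56 min
Fri: 06:27–12:19 = 5 h 52 min; less 60 min break → 4 h 52 min
Sat: 09:11–14:13 = 5 h 2 min; less 60 min break → 4 h 2 min
Sun: 10:01–17:10 = 7 h 9 min; less 60 min break → 6 h 9 min
Total: 10 h 37 min + 4 h 56 min + 4 h 52 min + 4 h 2 min + 6 h 9 min = 30 h 36 min.

30.60 hours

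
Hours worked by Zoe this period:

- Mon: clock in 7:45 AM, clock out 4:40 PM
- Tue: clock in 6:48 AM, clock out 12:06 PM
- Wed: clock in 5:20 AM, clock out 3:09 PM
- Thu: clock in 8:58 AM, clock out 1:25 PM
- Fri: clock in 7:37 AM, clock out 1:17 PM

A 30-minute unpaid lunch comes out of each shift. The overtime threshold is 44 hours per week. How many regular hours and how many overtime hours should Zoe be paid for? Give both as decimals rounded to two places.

Mon: 7:45 AM–4:40 PM = 8 h 55 min; less 30 min break → 8 h 25 min
Tue: 6:48 AM–12:06 PM = 5 h 18 min; less 30 min break → 4 h 48 min
Wed: 5:20 AM–3:09 PM = 9 h 49 min; less 30 min break → 9 h 19 min
Thu: 8:58 AM–1:25 PM = 4 h 27 min; less 30 min break → 3 h 57 min
Fri: 7:37 AM–1:17 PM = 5 h 40 min; less 30 min break → 5 h 10 min
Total worked: 31 h 39 min = 31.65 h.
Threshold 44 h → overtime 0 h 0 min, regular 31 h 39 min.

Regular 31.65 hours, overtime 0.00 hours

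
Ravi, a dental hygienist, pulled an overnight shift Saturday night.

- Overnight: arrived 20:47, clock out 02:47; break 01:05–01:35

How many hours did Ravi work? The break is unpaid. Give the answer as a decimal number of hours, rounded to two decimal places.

5.50 hours

Overnight: 20:47 → midnight = 3 h 13 min; midnight → 02:47 = 2 h 47 min; span 6 h 0 min; less 30 min break → 5 h 30 min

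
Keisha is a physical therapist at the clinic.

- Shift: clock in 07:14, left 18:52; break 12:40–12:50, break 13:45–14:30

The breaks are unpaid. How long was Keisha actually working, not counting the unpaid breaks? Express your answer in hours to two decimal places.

Shift: 07:14–18:52 = 11 h 38 min; less 55 min break → 10 h 43 min

10.72 hours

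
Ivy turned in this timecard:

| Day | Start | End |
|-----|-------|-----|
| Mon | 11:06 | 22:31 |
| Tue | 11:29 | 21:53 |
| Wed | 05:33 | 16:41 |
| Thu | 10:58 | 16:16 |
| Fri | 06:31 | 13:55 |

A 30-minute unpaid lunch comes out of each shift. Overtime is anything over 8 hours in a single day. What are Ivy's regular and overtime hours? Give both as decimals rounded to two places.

Regular 35.70 hours, overtime 7.45 hours

Mon: 11:06–22:31 = 11 h 25 min; less 30 min break → 10 h 55 min
Tue: 11:29–21:53 = 10 h 24 min; less 30 min break → 9 h 54 min
Wed: 05:33–16:41 = 11 h 8 min; less 30 min break → 10 h 38 min
Thu: 10:58–16:16 = 5 h 18 min; less 30 min break → 4 h 48 min
Fri: 06:31–13:55 = 7 h 24 min; less 30 min break → 6 h 54 min
Mon reg 8 h 0 min / OT 2 h 55 min; Tue reg 8 h 0 min / OT 1 h 54 min; Wed reg 8 h 0 min / OT 2 h 38 min; Thu reg 4 h 48 min / OT 0 h 0 min; Fri reg 6 h 54 min / OT 0 h 0 min.
Totals: regular 35 h 42 min, overtime 7 h 27 min.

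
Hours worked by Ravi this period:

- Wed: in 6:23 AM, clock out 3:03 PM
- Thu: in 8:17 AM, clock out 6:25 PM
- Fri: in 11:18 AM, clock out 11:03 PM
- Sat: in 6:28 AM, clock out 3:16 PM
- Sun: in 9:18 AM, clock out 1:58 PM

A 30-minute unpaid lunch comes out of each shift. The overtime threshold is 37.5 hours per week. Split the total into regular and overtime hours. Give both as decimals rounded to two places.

Wed: 6:23 AM–3:03 PM = 8 h 40 min; less 30 min break → 8 h 10 min
Thu: 8:17 AM–6:25 PM = 10 h 8 min; less 30 min break → 9 h 38 min
Fri: 11:18 AM–11:03 PM = 11 h 45 min; less 30 min break → 11 h 15 min
Sat: 6:28 AM–3:16 PM = 8 h 48 min; less 30 min break → 8 h 18 min
Sun: 9:18 AM–1:58 PM = 4 h 40 min; less 30 min break → 4 h 10 min
Total worked: 41 h 31 min = 41.52 h.
Threshold 37.5 h → overtime 4 h 1 min, regular 37 h 30 min.

Regular 37.50 hours, overtime 4.02 hours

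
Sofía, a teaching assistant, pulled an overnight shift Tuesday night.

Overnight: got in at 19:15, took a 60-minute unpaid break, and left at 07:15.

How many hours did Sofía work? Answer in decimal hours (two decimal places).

11.00 hours

Overnight: 19:15 → midnight = 4 h 45 min; midnight → 07:15 = 7 h 15 min; span 12 h 0 min; less 60 min break → 11 h 0 min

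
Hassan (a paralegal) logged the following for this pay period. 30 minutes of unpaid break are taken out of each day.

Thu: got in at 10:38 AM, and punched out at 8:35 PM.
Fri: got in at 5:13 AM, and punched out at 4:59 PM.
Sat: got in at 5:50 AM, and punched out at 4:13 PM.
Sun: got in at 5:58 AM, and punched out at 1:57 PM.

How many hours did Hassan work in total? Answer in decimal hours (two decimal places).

38.08 hours

Thu: 10:38 AM–8:35 PM = 9 h 57 min; less 30 min break → 9 h 27 min
Fri: 5:13 AM–4:59 PM = 11 h 46 min; less 30 min break → 11 h 16 min
Sat: 5:50 AM–4:13 PM = 10 h 23 min; less 30 min break → 9 h 53 min
Sun: 5:58 AM–1:57 PM = 7 h 59 min; less 30 min break → 7 h 29 min
Total: 9 h 27 min + 11 h 16 min + 9 h 53 min + 7 h 29 min = 38 h 5 min.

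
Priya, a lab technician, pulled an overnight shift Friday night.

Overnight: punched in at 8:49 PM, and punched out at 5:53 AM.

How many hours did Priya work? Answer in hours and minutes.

Overnight: 8:49 PM → midnight = 3 h 11 min; midnight → 5:53 AM = 5 h 53 min; span 9 h 4 min

9 h 4 min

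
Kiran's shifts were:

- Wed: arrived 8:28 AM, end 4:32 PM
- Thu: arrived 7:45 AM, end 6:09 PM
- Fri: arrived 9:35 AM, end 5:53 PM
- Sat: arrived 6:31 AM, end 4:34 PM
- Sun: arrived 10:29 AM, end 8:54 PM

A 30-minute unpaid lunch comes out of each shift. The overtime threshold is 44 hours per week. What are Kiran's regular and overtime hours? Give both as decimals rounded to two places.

Regular 44.00 hours, overtime 0.73 hours

Wed: 8:28 AM–4:32 PM = 8 h 4 min; less 30 min break → 7 h 34 min
Thu: 7:45 AM–6:09 PM = 10 h 24 min; less 30 min break → 9 h 54 min
Fri: 9:35 AM–5:53 PM = 8 h 18 min; less 30 min break → 7 h 48 min
Sat: 6:31 AM–4:34 PM = 10 h 3 min; less 30 min break → 9 h 33 min
Sun: 10:29 AM–8:54 PM = 10 h 25 min; less 30 min break → 9 h 55 min
Total worked: 44 h 44 min = 44.73 h.
Threshold 44 h → overtime 0 h 44 min, regular 44 h 0 min.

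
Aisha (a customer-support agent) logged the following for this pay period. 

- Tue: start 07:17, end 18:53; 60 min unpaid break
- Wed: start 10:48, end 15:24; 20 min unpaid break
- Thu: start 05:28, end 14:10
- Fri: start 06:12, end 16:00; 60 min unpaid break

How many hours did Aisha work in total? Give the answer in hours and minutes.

Tue: 07:17–18:53 = 11 h 36 min; less 60 min break → 10 h 36 min
Wed: 10:48–15:24 = 4 h 36 min; less 20 min break → 4 h 16 min
Thu: 05:28–14:10 = 8 h 42 min
Fri: 06:12–16:00 = 9 h 48 min; less 60 min break → 8 h 48 min
Total: 10 h 36 min + 4 h 16 min + 8 h 42 min + 8 h 48 min = 32 h 22 min.

32 h 22 min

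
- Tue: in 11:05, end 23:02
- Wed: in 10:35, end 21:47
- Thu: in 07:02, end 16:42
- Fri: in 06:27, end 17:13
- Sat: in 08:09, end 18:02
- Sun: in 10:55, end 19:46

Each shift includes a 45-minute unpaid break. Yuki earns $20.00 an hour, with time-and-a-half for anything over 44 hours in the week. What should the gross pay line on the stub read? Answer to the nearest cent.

$1294.50

Tue: 11:05–23:02 = 11 h 57 min; less 45 min break → 11 h 12 min
Wed: 10:35–21:47 = 11 h 12 min; less 45 min break → 10 h 27 min
Thu: 07:02–16:42 = 9 h 40 min; less 45 min break → 8 h 55 min
Fri: 06:27–17:13 = 10 h 46 min; less 45 min break → 10 h 1 min
Sat: 08:09–18:02 = 9 h 53 min; less 45 min break → 9 h 8 min
Sun: 10:55–19:46 = 8 h 51 min; less 45 min break → 8 h 6 min
Total worked: 57 h 49 min = 3469 min.
Regular 44 h 0 min = 2640 min at $20.00/h; overtime 13 h 49 min = 829 min at $30.00/h.
Pay = (2640 × $20.00 + 829 × $30.00) ÷ 60 = $1294.50.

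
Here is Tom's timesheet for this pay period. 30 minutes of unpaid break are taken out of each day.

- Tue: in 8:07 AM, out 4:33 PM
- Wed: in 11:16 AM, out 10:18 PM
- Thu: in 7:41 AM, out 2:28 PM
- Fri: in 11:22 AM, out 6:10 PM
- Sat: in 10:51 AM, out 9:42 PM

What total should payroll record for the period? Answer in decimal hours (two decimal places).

41.40 hours

Tue: 8:07 AM–4:33 PM = 8 h 26 min; less 30 min break → 7 h 56 min
Wed: 11:16 AM–10:18 PM = 11 h 2 min; less 30 min break → 10 h 32 min
Thu: 7:41 AM–2:28 PM = 6 h 47 min; less 30 min break → 6 h 17 min
Fri: 11:22 AM–6:10 PM = 6 h 48 min; less 30 min break → 6 h 18 min
Sat: 10:51 AM–9:42 PM = 10 h 51 min; less 30 min break → 10 h 21 min
Total: 7 h 56 min + 10 h 32 min + 6 h 17 min + 6 h 18 min + 10 h 21 min = 41 h 24 min.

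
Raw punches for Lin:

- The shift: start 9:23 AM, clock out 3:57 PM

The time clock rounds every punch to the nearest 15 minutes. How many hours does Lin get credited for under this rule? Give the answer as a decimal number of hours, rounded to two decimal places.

The shift: in 9:23 AM→9:30 AM, out 3:57 PM→4:00 PM; 6 h 30 min

6.50 hours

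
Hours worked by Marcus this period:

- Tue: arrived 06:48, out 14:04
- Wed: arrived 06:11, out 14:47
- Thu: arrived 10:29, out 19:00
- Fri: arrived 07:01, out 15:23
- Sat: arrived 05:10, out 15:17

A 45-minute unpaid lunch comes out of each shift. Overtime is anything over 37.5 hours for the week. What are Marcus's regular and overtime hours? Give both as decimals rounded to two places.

Tue: 06:48–14:04 = 7 h 16 min; less 45 min break → 6 h 31 min
Wed: 06:11–14:47 = 8 h 36 min; less 45 min break → 7 h 51 min
Thu: 10:29–19:00 = 8 h 31 min; less 45 min break → 7 h 46 min
Fri: 07:01–15:23 = 8 h 22 min; less 45 min break → 7 h 37 min
Sat: 05:10–15:17 = 10 h 7 min; less 45 min break → 9 h 22 min
Total worked: 39 h 7 min = 39.12 h.
Threshold 37.5 h → overtime 1 h 37 min, regular 37 h 30 min.

Regular 37.50 hours, overtime 1.62 hours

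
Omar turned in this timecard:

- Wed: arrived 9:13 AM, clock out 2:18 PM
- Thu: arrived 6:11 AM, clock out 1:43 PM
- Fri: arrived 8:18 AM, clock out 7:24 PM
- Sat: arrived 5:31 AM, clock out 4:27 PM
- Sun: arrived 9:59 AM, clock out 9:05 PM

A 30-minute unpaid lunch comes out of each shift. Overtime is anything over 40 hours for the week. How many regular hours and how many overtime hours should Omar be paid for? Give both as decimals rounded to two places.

Regular 40.00 hours, overtime 3.25 hours

Wed: 9:13 AM–2:18 PM = 5 h 5 min; less 30 min break → 4 h 35 min
Thu: 6:11 AM–1:43 PM = 7 h 32 min; less 30 min break → 7 h 2 min
Fri: 8:18 AM–7:24 PM = 11 h 6 min; less 30 min break → 10 h 36 min
Sat: 5:31 AM–4:27 PM = 10 h 56 min; less 30 min break → 10 h 26 min
Sun: 9:59 AM–9:05 PM = 11 h 6 min; less 30 min break → 10 h 36 min
Total worked: 43 h 15 min = 43.25 h.
Threshold 40 h → overtime 3 h 15 min, regular 40 h 0 min.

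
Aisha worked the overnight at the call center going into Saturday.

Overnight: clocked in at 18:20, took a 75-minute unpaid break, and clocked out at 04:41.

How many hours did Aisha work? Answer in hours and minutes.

9 h 6 min

Overnight: 18:20 → midnight = 5 h 40 min; midnight → 04:41 = 4 h 41 min; span 10 h 21 min; less 75 min break → 9 h 6 min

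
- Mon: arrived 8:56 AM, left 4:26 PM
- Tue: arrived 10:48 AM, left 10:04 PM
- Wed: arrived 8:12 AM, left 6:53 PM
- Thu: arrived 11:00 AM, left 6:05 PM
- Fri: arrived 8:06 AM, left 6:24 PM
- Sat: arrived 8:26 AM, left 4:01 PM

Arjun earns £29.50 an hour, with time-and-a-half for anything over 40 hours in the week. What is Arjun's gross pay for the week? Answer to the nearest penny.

Mon: 8:56 AM–4:26 PM = 7 h 30 min
Tue: 10:48 AM–10:04 PM = 11 h 16 min
Wed: 8:12 AM–6:53 PM = 10 h 41 min
Thu: 11:00 AM–6:05 PM = 7 h 5 min
Fri: 8:06 AM–6:24 PM = 10 h 18 min
Sat: 8:26 AM–4:01 PM = 7 h 35 min
Total worked: 54 h 25 min = 3265 min.
Regular 40 h 0 min = 2400 min at £29.50/h; overtime 14 h 25 min = 865 min at £44.25/h.
Pay = (2400 × £29.50 + 865 × £44.25) ÷ 60 = £1817.94.

£1817.94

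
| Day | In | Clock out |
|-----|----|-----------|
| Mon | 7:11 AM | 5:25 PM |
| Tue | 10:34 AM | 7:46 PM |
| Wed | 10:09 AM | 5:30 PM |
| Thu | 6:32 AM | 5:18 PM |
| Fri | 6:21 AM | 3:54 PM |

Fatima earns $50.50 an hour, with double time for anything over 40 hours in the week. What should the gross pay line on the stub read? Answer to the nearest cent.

Mon: 7:11 AM–5:25 PM = 10 h 14 min
Tue: 10:34 AM–7:46 PM = 9 h 12 min
Wed: 10:09 AM–5:30 PM = 7 h 21 min
Thu: 6:32 AM–5:18 PM = 10 h 46 min
Fri: 6:21 AM–3:54 PM = 9 h 33 min
Total worked: 47 h 6 min = 2826 min.
Regular 40 h 0 min = 2400 min at $50.50/h; overtime 7 h 6 min = 426 min at $101.00/h.
Pay = (2400 × $50.50 + 426 × $101.00) ÷ 60 = $2737.10.

$2737.10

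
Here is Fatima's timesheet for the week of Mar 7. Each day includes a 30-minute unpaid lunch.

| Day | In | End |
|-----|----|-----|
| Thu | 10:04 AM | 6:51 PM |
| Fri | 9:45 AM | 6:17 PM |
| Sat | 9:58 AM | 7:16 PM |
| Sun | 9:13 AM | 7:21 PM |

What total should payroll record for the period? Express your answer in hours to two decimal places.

34.75 hours

Thu: 10:04 AM–6:51 PM = 8 h 47 min; less 30 min break → 8 h 17 min
Fri: 9:45 AM–6:17 PM = 8 h 32 min; less 30 min break → 8 h 2 min
Sat: 9:58 AM–7:16 PM = 9 h 18 min; less 30 min break → 8 h 48 min
Sun: 9:13 AM–7:21 PM = 10 h 8 min; less 30 min break → 9 h 38 min
Total: 8 h 17 min + 8 h 2 min + 8 h 48 min + 9 h 38 min = 34 h 45 min.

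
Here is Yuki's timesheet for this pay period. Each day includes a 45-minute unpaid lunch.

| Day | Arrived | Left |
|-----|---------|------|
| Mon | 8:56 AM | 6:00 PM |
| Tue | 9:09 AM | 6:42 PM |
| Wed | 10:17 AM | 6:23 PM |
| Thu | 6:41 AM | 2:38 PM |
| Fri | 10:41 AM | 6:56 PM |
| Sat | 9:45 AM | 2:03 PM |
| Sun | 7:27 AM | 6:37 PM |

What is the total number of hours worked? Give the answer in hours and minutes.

53 h 8 min

Mon: 8:56 AM–6:00 PM = 9 h 4 min; less 45 min break → 8 h 19 min
Tue: 9:09 AM–6:42 PM = 9 h 33 min; less 45 min break → 8 h 48 min
Wed: 10:17 AM–6:23 PM = 8 h 6 min; less 45 min break → 7 h 21 min
Thu: 6:41 AM–2:38 PM = 7 h 57 min; less 45 min break → 7 h 12 min
Fri: 10:41 AM–6:56 PM = 8 h 15 min; less 45 min break → 7 h 30 min
Sat: 9:45 AM–2:03 PM = 4 h 18 min; less 45 min break → 3 h 33 min
Sun: 7:27 AM–6:37 PM = 11 h 10 min; less 45 min break → 10 h 25 min
Total: 8 h 19 min + 8 h 48 min + 7 h 21 min + 7 h 12 min + 7 h 30 min + 3 h 33 min + 10 h 25 min = 53 h 8 min.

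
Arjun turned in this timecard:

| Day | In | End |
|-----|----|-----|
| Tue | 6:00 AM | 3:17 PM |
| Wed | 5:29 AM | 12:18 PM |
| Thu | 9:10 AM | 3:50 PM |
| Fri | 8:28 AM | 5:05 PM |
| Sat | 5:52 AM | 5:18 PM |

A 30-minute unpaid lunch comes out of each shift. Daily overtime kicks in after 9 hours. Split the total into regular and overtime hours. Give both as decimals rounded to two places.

Tue: 6:00 AM–3:17 PM = 9 h 17 min; less 30 min break → 8 h 47 min
Wed: 5:29 AM–12:18 PM = 6 h 49 min; less 30 min break → 6 h 19 min
Thu: 9:10 AM–3:50 PM = 6 h 40 min; less 30 min break → 6 h 10 min
Fri: 8:28 AM–5:05 PM = 8 h 37 min; less 30 min break → 8 h 7 min
Sat: 5:52 AM–5:18 PM = 11 h 26 min; less 30 min break → 10 h 56 min
Tue reg 8 h 47 min / OT 0 h 0 min; Wed reg 6 h 19 min / OT 0 h 0 min; Thu reg 6 h 10 min / OT 0 h 0 min; Fri reg 8 h 7 min / OT 0 h 0 min; Sat reg 9 h 0 min / OT 1 h 56 min.
Totals: regular 38 h 23 min, overtime 1 h 56 min.

Regular 38.38 hours, overtime 1.93 hours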